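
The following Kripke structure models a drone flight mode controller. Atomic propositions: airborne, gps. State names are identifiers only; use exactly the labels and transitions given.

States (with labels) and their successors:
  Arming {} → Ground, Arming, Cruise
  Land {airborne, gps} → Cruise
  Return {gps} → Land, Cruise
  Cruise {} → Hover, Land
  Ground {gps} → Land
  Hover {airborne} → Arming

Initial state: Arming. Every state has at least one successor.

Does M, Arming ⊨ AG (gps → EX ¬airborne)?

Does not hold

States satisfying gps → EX ¬airborne: {Arming, Land, Return, Cruise, Hover}.
States satisfying AG (gps → EX ¬airborne): ∅.
Ground is reachable from Arming and violates gps → EX ¬airborne, so AG fails at Arming.
Arming ∉ Sat(AG (gps → EX ¬airborne)).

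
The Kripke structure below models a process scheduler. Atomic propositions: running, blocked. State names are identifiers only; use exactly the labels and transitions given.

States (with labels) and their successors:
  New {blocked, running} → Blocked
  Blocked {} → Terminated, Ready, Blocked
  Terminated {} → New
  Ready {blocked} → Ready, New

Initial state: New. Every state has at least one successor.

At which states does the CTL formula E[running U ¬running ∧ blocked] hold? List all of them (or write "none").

States satisfying running: {New}.
States satisfying ¬running ∧ blocked: {Ready}.
States satisfying E[running U ¬running ∧ blocked]: {Ready}.

{Ready}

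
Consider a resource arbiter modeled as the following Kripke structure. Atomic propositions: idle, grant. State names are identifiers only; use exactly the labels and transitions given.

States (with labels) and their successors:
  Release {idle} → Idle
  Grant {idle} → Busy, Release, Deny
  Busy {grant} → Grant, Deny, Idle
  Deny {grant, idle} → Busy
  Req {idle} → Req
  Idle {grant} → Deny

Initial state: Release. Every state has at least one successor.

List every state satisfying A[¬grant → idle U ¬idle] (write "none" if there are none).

States satisfying ¬grant → idle: {Release, Grant, Busy, Deny, Req, Idle}.
States satisfying ¬idle: {Busy, Idle}.
States satisfying A[¬grant → idle U ¬idle]: {Release, Grant, Busy, Deny, Idle}.

{Release, Grant, Busy, Deny, Idle}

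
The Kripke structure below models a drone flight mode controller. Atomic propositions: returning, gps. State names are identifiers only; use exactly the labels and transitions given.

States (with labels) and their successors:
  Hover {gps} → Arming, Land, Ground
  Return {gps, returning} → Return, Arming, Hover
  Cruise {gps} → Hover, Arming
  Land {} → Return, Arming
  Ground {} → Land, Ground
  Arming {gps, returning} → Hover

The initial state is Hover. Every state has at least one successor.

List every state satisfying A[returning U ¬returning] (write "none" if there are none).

States satisfying returning: {Return, Arming}.
States satisfying ¬returning: {Hover, Cruise, Land, Ground}.
States satisfying A[returning U ¬returning]: {Hover, Cruise, Land, Ground, Arming}.

{Hover, Cruise, Land, Ground, Arming}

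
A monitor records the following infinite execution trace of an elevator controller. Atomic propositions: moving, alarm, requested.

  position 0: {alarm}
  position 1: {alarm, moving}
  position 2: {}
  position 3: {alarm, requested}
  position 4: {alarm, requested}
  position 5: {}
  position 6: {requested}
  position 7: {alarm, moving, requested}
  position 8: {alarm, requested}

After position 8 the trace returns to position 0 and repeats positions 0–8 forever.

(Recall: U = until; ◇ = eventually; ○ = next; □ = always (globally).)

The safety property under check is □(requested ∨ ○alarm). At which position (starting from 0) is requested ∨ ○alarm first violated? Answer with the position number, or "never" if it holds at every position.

Check requested ∨ ○alarm at each position in order: 0 ✓.
At position 1 the labels are {alarm, moving} and the next position 2 has {}, so requested ∨ ○alarm is false there. This is the first violation.

1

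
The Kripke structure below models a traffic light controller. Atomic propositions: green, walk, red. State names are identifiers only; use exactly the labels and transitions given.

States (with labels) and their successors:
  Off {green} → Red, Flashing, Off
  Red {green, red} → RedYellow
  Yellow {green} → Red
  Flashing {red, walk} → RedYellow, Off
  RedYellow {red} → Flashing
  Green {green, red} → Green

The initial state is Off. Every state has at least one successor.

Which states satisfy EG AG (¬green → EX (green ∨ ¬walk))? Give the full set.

{Green}

States satisfying AG (¬green → EX (green ∨ ¬walk)): {Green}.
States satisfying EG AG (¬green → EX (green ∨ ¬walk)): {Green}.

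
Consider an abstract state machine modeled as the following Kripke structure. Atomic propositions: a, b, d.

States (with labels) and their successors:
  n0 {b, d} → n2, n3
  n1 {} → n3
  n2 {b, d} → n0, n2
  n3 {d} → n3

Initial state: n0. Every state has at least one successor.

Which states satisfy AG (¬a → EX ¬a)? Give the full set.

{n0, n1, n2, n3}

States satisfying ¬a → EX ¬a: {n0, n1, n2, n3}.
States satisfying AG (¬a → EX ¬a): {n0, n1, n2, n3}.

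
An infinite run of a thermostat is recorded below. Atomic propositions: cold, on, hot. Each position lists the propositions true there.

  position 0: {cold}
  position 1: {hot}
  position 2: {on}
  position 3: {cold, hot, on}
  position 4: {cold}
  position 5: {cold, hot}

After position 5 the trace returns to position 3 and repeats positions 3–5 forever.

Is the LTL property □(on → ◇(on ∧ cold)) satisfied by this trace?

Holds

on → ◇(on ∧ cold) holds at every position 0..5, and those are all positions ever visited, so □(on → ◇(on ∧ cold)) holds.
Positions where on holds: 2, 3.
Check ◇(on ∧ cold) at each: 2→ok, 3→ok.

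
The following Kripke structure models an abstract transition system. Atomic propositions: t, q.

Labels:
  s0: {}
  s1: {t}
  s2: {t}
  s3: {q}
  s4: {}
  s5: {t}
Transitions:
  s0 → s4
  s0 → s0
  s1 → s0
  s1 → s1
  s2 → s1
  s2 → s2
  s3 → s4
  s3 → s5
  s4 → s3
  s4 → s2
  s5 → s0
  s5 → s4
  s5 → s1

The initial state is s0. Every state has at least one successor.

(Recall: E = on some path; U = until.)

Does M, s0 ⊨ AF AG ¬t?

Violated

States satisfying AG ¬t: ∅.
States satisfying AF AG ¬t: ∅.
There is a path from s0 along which AG ¬t never holds.
s0 ∉ Sat(AF AG ¬t).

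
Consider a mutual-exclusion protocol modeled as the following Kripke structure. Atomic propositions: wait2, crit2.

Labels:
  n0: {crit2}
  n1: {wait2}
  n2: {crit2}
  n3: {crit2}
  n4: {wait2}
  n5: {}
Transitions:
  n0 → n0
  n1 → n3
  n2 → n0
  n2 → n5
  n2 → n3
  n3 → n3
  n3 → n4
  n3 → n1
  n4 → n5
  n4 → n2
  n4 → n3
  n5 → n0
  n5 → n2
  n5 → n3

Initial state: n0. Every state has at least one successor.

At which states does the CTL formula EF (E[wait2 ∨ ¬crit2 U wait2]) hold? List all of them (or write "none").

States satisfying E[wait2 ∨ ¬crit2 U wait2]: {n1, n4}.
States satisfying EF (E[wait2 ∨ ¬crit2 U wait2]): {n1, n2, n3, n4, n5}.

{n1, n2, n3, n4, n5}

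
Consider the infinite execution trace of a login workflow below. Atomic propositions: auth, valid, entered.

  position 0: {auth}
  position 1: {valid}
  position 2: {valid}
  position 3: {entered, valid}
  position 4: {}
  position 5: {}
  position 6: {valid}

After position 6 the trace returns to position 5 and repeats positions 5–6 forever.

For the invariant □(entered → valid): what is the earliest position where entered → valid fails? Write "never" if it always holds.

never

entered → valid holds at every position 0..6, and those are all the positions the trace ever visits, so the invariant □(entered → valid) is never violated.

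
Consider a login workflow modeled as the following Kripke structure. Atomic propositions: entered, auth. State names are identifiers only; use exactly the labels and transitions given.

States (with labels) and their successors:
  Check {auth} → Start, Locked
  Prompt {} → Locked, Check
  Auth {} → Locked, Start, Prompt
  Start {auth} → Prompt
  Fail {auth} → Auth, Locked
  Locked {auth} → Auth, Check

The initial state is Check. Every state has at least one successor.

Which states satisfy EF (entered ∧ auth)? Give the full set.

States satisfying entered ∧ auth: ∅.
States satisfying EF (entered ∧ auth): ∅.

none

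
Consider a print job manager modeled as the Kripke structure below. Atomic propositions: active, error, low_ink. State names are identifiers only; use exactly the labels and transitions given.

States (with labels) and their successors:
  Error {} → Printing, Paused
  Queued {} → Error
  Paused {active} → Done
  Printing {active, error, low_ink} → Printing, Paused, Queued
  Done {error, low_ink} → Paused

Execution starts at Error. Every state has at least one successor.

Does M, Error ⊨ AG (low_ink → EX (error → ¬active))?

Satisfied

States satisfying low_ink → EX (error → ¬active): {Error, Queued, Paused, Printing, Done}.
States satisfying AG (low_ink → EX (error → ¬active)): {Error, Queued, Paused, Printing, Done}.
Every state reachable from Error satisfies low_ink → EX (error → ¬active).
Error ∈ Sat(AG (low_ink → EX (error → ¬active))).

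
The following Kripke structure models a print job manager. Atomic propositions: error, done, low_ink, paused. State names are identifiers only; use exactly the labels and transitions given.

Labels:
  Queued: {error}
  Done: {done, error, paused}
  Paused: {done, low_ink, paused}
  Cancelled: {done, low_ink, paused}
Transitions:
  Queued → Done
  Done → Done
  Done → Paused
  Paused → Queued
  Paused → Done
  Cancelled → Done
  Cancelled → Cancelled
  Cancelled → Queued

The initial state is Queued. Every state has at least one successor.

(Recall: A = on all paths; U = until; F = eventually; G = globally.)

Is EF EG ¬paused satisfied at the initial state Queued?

Violated

States satisfying EG ¬paused: ∅.
States satisfying EF EG ¬paused: ∅.
No suitable path/successor from Queued witnesses the formula.
Queued ∉ Sat(EF EG ¬paused).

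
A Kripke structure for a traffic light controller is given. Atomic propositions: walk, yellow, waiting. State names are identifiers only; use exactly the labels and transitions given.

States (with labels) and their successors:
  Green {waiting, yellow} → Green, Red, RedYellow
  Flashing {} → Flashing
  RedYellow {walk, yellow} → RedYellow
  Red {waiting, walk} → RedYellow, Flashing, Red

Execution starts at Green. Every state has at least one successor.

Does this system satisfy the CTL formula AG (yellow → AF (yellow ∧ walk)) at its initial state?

States satisfying yellow → AF (yellow ∧ walk): {Flashing, RedYellow, Red}.
States satisfying AG (yellow → AF (yellow ∧ walk)): {Flashing, RedYellow, Red}.
Green is reachable from Green and violates yellow → AF (yellow ∧ walk), so AG fails at Green.
Green ∉ Sat(AG (yellow → AF (yellow ∧ walk))).

Violated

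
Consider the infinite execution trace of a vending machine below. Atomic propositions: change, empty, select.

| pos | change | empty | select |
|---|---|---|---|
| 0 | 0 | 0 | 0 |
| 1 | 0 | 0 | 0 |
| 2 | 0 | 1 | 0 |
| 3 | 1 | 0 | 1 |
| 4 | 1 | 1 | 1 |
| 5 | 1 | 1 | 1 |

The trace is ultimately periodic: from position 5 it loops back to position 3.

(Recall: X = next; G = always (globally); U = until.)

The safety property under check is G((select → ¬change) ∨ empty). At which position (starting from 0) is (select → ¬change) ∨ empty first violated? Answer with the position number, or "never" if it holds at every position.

Check (select → ¬change) ∨ empty at each position in order: 0 ✓, 1 ✓, 2 ✓.
At position 3 the labels are {change, select}, so (select → ¬change) ∨ empty is false there. This is the first violation.

3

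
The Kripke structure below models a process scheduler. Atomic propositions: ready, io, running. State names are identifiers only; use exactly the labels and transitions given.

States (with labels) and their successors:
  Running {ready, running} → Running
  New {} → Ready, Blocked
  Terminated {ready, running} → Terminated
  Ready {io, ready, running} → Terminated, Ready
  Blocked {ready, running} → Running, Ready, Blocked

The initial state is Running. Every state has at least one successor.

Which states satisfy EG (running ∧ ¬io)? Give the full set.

{Running, Terminated, Blocked}

States satisfying running ∧ ¬io: {Running, Terminated, Blocked}.
States satisfying EG (running ∧ ¬io): {Running, Terminated, Blocked}.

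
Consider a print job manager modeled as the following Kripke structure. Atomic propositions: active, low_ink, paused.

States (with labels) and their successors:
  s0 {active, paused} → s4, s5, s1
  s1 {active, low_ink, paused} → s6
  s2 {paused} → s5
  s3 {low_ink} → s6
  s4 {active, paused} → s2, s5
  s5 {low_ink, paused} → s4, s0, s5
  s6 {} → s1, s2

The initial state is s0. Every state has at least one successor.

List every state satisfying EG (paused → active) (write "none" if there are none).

States satisfying paused → active: {s0, s1, s3, s4, s6}.
States satisfying EG (paused → active): {s0, s1, s3, s6}.

{s0, s1, s3, s6}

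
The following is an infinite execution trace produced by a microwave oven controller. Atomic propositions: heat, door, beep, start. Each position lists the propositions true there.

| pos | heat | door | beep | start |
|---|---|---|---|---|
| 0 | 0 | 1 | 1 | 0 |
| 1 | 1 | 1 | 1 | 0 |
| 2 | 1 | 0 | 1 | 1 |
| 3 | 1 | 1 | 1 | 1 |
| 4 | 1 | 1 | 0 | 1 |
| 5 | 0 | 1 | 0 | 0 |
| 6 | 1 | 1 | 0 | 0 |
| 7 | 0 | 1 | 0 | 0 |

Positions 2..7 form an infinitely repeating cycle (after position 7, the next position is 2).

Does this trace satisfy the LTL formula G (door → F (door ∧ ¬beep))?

door → F (door ∧ ¬beep) holds at every position 0..7, and those are all positions ever visited, so G (door → F (door ∧ ¬beep)) holds.
Positions where door holds: 0, 1, 3, 4, 5, 6, 7.
Check F (door ∧ ¬beep) at each: 0→ok, 1→ok, 3→ok, 4→ok, 5→ok, 6→ok, 7→ok.

Holds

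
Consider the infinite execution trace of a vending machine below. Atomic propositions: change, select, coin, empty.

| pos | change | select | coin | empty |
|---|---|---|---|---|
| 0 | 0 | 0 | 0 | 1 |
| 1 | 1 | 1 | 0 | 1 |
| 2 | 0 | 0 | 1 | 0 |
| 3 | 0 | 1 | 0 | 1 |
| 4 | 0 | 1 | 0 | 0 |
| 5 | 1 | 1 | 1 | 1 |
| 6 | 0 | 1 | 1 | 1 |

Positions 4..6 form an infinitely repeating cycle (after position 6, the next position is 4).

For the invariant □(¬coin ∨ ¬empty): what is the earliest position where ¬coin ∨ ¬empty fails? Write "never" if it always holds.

Check ¬coin ∨ ¬empty at each position in order: 0 ✓, 1 ✓, 2 ✓, 3 ✓, 4 ✓.
At position 5 the labels are {change, coin, empty, select}, so ¬coin ∨ ¬empty is false there. This is the first violation.

5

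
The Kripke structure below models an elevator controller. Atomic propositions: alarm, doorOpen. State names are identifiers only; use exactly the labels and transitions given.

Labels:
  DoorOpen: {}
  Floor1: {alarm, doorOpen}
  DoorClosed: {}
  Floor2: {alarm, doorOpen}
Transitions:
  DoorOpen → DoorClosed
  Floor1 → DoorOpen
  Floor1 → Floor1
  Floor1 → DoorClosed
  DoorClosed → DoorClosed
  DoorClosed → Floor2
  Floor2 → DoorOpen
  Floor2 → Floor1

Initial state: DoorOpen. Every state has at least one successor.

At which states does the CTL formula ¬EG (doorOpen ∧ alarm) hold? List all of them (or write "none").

States satisfying doorOpen ∧ alarm: {Floor1, Floor2}.
States satisfying EG (doorOpen ∧ alarm): {Floor1, Floor2}.
States satisfying ¬EG (doorOpen ∧ alarm): {DoorOpen, DoorClosed}.

{DoorOpen, DoorClosed}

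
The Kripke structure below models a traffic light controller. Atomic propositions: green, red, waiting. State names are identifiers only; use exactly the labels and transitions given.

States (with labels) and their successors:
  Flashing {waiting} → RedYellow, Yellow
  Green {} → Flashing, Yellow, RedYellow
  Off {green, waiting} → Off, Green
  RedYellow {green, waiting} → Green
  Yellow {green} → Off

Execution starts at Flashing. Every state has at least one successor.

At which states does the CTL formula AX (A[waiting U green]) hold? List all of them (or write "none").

{Flashing, Green, Yellow}

States satisfying A[waiting U green]: {Flashing, Off, RedYellow, Yellow}.
States satisfying AX (A[waiting U green]): {Flashing, Green, Yellow}.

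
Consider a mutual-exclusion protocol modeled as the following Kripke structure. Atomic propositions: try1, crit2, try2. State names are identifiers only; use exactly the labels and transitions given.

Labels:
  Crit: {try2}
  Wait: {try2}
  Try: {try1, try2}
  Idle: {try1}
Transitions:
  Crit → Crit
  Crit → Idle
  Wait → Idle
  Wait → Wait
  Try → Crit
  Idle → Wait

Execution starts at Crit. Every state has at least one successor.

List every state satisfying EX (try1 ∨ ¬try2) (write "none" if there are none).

States satisfying try1 ∨ ¬try2: {Try, Idle}.
States satisfying EX (try1 ∨ ¬try2): {Crit, Wait}.

{Crit, Wait}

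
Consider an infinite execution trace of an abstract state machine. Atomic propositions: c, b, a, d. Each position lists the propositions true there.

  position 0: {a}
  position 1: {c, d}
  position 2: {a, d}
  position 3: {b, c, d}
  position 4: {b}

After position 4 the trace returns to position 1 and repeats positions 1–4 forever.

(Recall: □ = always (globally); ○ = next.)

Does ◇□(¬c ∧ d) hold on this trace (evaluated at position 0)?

□(¬c ∧ d) is false at every position 0..4, so it never becomes true and ◇□(¬c ∧ d) fails.

Does not hold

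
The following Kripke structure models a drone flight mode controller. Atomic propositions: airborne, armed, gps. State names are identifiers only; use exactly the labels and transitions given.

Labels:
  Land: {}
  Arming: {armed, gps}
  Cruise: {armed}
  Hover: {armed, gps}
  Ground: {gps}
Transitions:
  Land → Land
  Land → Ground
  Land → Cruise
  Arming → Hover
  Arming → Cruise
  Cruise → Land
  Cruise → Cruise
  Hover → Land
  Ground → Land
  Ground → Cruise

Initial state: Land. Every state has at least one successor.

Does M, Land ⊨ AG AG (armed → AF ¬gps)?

Satisfied

States satisfying AG (armed → AF ¬gps): {Land, Arming, Cruise, Hover, Ground}.
States satisfying AG AG (armed → AF ¬gps): {Land, Arming, Cruise, Hover, Ground}.
Every state reachable from Land satisfies AG (armed → AF ¬gps).
Land ∈ Sat(AG AG (armed → AF ¬gps)).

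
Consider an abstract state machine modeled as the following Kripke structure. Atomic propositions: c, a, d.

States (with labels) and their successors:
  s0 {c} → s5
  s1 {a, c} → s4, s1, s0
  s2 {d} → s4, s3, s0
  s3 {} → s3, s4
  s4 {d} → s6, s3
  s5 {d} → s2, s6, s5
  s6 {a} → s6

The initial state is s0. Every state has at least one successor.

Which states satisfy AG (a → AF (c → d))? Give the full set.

{s0, s2, s3, s4, s5, s6}

States satisfying a → AF (c → d): {s0, s2, s3, s4, s5, s6}.
States satisfying AG (a → AF (c → d)): {s0, s2, s3, s4, s5, s6}.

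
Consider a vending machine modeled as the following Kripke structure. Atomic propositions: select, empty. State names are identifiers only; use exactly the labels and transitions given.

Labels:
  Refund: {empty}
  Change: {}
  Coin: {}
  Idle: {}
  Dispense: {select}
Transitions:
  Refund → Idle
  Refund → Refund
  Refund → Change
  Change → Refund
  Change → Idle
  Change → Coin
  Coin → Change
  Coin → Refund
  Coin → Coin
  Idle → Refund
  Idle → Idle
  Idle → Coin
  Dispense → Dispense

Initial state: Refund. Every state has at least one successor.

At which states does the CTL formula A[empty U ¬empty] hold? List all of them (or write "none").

{Change, Coin, Idle, Dispense}

States satisfying empty: {Refund}.
States satisfying ¬empty: {Change, Coin, Idle, Dispense}.
States satisfying A[empty U ¬empty]: {Change, Coin, Idle, Dispense}.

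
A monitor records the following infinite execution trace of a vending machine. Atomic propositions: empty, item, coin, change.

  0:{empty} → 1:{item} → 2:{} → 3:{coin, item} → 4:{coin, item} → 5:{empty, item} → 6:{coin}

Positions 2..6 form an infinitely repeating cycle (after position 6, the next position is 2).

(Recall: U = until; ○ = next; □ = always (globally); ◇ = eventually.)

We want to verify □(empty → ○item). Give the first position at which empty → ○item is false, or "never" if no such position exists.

Check empty → ○item at each position in order: 0 ✓, 1 ✓, 2 ✓, 3 ✓, 4 ✓.
At position 5 the labels are {empty, item} and the next position 6 has {coin}, so empty → ○item is false there. This is the first violation.

5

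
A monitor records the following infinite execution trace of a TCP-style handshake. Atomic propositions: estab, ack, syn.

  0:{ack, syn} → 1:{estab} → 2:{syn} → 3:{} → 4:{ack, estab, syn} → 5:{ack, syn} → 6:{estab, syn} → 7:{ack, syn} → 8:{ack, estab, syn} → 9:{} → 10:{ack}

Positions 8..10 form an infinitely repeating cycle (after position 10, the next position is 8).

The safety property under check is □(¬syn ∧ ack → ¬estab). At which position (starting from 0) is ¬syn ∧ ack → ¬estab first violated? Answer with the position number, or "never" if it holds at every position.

¬syn ∧ ack → ¬estab holds at every position 0..10, and those are all the positions the trace ever visits, so the invariant □(¬syn ∧ ack → ¬estab) is never violated.

never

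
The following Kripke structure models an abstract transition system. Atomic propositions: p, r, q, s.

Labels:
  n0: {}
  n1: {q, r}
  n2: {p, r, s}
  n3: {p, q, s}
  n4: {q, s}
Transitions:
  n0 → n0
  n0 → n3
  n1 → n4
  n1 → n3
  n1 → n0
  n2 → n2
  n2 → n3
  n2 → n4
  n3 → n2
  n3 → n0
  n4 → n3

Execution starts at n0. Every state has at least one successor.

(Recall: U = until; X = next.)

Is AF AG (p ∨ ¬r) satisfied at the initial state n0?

States satisfying AG (p ∨ ¬r): {n0, n2, n3, n4}.
States satisfying AF AG (p ∨ ¬r): {n0, n1, n2, n3, n4}.
n0 ∈ Sat(AF AG (p ∨ ¬r)).

Holds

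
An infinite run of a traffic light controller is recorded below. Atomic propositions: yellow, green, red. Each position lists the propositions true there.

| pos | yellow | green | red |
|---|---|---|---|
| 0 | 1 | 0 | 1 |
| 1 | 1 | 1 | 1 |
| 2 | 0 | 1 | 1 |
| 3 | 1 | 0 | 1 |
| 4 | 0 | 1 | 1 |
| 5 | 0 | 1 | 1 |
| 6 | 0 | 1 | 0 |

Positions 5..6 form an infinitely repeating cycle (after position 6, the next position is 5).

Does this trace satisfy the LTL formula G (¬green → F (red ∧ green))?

Holds

¬green → F (red ∧ green) holds at every position 0..6, and those are all positions ever visited, so G (¬green → F (red ∧ green)) holds.
Positions where ¬green holds: 0, 3.
Check F (red ∧ green) at each: 0→ok, 3→ok.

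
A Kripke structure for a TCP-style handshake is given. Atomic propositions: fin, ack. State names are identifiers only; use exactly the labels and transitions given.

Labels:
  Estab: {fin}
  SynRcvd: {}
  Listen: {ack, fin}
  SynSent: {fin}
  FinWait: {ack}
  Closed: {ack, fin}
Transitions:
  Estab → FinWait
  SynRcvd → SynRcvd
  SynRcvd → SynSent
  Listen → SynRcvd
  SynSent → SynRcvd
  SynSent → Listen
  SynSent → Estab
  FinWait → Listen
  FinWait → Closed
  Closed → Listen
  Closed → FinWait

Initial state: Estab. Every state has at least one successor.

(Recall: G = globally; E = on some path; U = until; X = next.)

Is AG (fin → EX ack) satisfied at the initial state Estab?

States satisfying fin → EX ack: {Estab, SynRcvd, SynSent, FinWait, Closed}.
States satisfying AG (fin → EX ack): ∅.
Listen is reachable from Estab and violates fin → EX ack, so AG fails at Estab.
Estab ∉ Sat(AG (fin → EX ack)).

No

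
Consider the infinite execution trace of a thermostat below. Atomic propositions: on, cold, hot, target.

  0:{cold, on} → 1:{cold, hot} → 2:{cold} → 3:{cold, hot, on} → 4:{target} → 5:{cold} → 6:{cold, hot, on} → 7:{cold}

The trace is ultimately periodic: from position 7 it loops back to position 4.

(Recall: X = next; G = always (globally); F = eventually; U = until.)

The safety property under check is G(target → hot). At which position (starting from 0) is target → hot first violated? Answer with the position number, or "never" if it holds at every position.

4

Check target → hot at each position in order: 0 ✓, 1 ✓, 2 ✓, 3 ✓.
At position 4 the labels are {target}, so target → hot is false there. This is the first violation.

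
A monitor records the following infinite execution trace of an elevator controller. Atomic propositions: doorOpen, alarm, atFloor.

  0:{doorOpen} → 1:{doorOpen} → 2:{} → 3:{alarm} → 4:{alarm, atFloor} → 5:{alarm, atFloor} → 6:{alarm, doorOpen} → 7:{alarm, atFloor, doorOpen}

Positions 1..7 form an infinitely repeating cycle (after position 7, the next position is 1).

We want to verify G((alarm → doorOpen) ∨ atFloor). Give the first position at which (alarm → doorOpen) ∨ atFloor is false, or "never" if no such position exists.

3

Check (alarm → doorOpen) ∨ atFloor at each position in order: 0 ✓, 1 ✓, 2 ✓.
At position 3 the labels are {alarm}, so (alarm → doorOpen) ∨ atFloor is false there. This is the first violation.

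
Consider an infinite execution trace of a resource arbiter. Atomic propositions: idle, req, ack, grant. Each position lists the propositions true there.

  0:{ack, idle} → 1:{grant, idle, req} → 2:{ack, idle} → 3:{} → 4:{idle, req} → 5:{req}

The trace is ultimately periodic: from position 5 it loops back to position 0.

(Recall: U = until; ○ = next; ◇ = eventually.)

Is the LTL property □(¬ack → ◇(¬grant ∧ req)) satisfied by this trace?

¬ack → ◇(¬grant ∧ req) holds at every position 0..5, and those are all positions ever visited, so □(¬ack → ◇(¬grant ∧ req)) holds.
Positions where ¬ack holds: 1, 3, 4, 5.
Check ◇(¬grant ∧ req) at each: 1→ok, 3→ok, 4→ok, 5→ok.

Yes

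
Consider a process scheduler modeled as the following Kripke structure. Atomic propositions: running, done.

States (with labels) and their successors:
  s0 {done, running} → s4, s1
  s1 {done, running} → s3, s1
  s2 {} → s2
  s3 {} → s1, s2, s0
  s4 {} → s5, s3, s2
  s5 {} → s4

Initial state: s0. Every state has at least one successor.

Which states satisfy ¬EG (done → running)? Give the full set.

States satisfying done → running: {s0, s1, s2, s3, s4, s5}.
States satisfying EG (done → running): {s0, s1, s2, s3, s4, s5}.
States satisfying ¬EG (done → running): ∅.

none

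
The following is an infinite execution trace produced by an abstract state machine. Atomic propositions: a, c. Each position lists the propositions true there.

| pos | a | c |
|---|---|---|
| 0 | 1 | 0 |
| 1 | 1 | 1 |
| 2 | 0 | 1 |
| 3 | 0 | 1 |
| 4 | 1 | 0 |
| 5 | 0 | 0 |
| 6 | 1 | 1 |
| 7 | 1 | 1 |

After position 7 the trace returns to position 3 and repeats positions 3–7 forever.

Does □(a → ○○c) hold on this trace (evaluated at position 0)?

No

a → ○○c must hold at every position from 0 onward. It fails at position 7, so □(a → ○○c) is false.
Positions where a holds: 0, 1, 4, 6, 7.
Check ○○c at each: 0→ok, 1→ok, 4→ok, 6→ok, 7→fails.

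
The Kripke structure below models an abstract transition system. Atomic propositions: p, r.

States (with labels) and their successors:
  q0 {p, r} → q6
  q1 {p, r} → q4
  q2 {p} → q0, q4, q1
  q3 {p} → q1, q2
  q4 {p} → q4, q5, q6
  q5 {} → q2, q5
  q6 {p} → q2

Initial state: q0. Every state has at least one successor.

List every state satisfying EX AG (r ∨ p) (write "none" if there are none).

none

States satisfying AG (r ∨ p): ∅.
States satisfying EX AG (r ∨ p): ∅.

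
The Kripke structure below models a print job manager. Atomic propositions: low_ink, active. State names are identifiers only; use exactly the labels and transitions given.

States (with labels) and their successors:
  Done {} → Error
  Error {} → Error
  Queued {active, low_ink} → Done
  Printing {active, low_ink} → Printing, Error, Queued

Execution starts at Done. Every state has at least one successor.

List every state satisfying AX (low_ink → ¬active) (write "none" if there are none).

States satisfying low_ink → ¬active: {Done, Error}.
States satisfying AX (low_ink → ¬active): {Done, Error, Queued}.

{Done, Error, Queued}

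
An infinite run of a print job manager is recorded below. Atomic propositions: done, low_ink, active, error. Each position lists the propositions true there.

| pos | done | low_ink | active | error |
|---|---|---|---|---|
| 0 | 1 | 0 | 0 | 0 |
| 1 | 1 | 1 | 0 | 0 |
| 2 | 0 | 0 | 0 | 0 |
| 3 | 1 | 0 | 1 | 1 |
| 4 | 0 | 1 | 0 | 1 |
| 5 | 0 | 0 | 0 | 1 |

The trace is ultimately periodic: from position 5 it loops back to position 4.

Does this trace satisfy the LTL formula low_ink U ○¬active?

Satisfied

Walking from position 0: ○¬active first holds at position 0, and low_ink holds at every earlier position along the way, so low_ink U ○¬active holds.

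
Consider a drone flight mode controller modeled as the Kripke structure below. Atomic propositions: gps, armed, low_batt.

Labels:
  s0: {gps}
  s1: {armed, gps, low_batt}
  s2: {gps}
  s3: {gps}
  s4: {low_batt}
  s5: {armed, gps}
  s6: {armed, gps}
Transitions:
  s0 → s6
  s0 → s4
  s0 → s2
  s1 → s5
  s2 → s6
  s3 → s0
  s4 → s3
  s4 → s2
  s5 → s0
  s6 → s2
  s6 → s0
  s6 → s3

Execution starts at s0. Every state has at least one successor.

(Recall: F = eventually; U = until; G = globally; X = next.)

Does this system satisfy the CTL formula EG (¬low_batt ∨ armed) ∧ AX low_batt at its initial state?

Violated

States satisfying ¬low_batt ∨ armed: {s0, s1, s2, s3, s5, s6}.
States satisfying EG (¬low_batt ∨ armed): {s0, s1, s2, s3, s5, s6}.
States satisfying low_batt: {s1, s4}.
States satisfying AX low_batt: ∅.
States satisfying EG (¬low_batt ∨ armed) ∧ AX low_batt: ∅.
s0 ∉ Sat(EG (¬low_batt ∨ armed) ∧ AX low_batt).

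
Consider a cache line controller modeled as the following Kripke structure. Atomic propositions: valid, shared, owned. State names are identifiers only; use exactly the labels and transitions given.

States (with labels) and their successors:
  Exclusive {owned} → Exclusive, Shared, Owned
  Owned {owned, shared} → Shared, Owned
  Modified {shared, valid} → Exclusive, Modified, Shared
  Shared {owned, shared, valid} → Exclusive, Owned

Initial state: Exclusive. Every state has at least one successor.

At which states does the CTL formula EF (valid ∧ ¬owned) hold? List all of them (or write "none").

{Modified}

States satisfying valid ∧ ¬owned: {Modified}.
States satisfying EF (valid ∧ ¬owned): {Modified}.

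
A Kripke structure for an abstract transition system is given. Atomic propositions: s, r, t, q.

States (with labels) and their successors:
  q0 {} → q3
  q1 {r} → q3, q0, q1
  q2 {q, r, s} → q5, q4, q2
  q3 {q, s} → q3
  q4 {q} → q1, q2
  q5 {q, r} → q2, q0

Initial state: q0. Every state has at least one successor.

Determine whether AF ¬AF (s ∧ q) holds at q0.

States satisfying ¬AF (s ∧ q): {q1, q4}.
States satisfying AF ¬AF (s ∧ q): {q1, q4}.
There is a path from q0 along which ¬AF (s ∧ q) never holds.
q0 ∉ Sat(AF ¬AF (s ∧ q)).

Does not hold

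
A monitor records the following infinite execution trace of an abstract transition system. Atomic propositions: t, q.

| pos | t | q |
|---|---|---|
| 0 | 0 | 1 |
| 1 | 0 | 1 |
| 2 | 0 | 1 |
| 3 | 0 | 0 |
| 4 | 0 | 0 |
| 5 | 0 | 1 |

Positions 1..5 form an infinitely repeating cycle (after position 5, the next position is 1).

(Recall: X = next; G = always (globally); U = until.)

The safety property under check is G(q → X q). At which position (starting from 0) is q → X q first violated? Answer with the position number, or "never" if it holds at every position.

2

Check q → X q at each position in order: 0 ✓, 1 ✓.
At position 2 the labels are {q} and the next position 3 has {}, so q → X q is false there. This is the first violation.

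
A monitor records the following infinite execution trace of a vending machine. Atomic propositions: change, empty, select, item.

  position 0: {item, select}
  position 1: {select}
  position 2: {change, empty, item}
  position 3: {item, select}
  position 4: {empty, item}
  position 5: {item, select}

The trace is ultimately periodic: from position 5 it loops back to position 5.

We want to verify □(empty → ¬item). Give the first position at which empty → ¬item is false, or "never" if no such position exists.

Check empty → ¬item at each position in order: 0 ✓, 1 ✓.
At position 2 the labels are {change, empty, item}, so empty → ¬item is false there. This is the first violation.

2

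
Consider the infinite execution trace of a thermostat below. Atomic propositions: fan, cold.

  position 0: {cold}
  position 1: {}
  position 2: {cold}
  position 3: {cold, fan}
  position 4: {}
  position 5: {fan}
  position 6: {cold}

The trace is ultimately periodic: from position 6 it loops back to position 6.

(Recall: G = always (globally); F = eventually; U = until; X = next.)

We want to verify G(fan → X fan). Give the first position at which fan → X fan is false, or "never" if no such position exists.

Check fan → X fan at each position in order: 0 ✓, 1 ✓, 2 ✓.
At position 3 the labels are {cold, fan} and the next position 4 has {}, so fan → X fan is false there. This is the first violation.

3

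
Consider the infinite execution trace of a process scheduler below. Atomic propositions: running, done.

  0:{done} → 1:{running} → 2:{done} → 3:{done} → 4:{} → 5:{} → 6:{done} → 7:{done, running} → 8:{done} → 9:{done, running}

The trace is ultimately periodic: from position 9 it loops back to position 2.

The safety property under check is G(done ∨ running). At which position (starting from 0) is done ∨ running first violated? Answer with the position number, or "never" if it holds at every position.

4

Check done ∨ running at each position in order: 0 ✓, 1 ✓, 2 ✓, 3 ✓.
At position 4 the labels are {}, so done ∨ running is false there. This is the first violation.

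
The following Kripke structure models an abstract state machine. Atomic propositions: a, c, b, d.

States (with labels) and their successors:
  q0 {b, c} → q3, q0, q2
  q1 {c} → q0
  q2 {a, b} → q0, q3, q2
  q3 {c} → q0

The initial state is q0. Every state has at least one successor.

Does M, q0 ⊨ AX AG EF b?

Holds

States satisfying AG EF b: {q0, q1, q2, q3}.
States satisfying AX AG EF b: {q0, q1, q2, q3}.
q0 ∈ Sat(AX AG EF b).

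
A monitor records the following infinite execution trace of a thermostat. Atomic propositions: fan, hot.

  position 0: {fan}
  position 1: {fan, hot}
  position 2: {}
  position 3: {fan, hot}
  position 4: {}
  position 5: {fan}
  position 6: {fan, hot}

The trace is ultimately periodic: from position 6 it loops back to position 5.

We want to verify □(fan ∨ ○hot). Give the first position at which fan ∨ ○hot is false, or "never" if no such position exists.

4

Check fan ∨ ○hot at each position in order: 0 ✓, 1 ✓, 2 ✓, 3 ✓.
At position 4 the labels are {} and the next position 5 has {fan}, so fan ∨ ○hot is false there. This is the first violation.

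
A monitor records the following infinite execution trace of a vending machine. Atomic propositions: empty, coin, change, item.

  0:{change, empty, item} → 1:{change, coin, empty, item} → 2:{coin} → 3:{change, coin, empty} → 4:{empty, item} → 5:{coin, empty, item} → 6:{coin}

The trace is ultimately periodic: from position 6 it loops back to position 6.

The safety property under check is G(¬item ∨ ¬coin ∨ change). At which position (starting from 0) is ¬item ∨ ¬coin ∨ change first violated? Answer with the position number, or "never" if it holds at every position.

5

Check ¬item ∨ ¬coin ∨ change at each position in order: 0 ✓, 1 ✓, 2 ✓, 3 ✓, 4 ✓.
At position 5 the labels are {coin, empty, item}, so ¬item ∨ ¬coin ∨ change is false there. This is the first violation.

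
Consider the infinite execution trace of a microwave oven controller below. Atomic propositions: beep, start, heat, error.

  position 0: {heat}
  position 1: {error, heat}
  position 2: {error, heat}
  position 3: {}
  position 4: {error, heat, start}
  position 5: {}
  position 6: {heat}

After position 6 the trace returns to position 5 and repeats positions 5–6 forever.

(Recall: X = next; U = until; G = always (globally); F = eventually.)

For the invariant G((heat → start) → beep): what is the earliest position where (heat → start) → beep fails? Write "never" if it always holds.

Check (heat → start) → beep at each position in order: 0 ✓, 1 ✓, 2 ✓.
At position 3 the labels are {}, so (heat → start) → beep is false there. This is the first violation.

3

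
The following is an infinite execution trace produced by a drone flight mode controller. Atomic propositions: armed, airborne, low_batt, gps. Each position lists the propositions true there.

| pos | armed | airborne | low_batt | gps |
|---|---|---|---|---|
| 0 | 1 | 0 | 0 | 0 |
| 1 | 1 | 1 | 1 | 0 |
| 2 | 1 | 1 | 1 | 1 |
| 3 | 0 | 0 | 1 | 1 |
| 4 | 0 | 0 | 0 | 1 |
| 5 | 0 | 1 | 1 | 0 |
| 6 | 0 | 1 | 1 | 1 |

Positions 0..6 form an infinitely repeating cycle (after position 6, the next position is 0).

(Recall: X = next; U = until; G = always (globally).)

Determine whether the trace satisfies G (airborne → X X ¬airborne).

Does not hold

airborne → X X ¬airborne must hold at every position from 0 onward. It fails at position 6, so G (airborne → X X ¬airborne) is false.
Positions where airborne holds: 1, 2, 5, 6.
Check X X ¬airborne at each: 1→ok, 2→ok, 5→ok, 6→fails.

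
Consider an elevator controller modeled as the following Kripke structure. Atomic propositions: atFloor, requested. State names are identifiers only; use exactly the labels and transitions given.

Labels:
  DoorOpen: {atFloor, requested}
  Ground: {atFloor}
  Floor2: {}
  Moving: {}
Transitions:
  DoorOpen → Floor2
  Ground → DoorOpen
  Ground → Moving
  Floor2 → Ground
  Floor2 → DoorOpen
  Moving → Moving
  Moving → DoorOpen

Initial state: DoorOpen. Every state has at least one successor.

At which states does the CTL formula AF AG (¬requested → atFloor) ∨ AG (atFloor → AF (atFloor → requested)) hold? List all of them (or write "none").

States satisfying AG (¬requested → atFloor): ∅.
States satisfying AF AG (¬requested → atFloor): ∅.
States satisfying atFloor → AF (atFloor → requested): {DoorOpen, Ground, Floor2, Moving}.
States satisfying AG (atFloor → AF (atFloor → requested)): {DoorOpen, Ground, Floor2, Moving}.
States satisfying AF AG (¬requested → atFloor) ∨ AG (atFloor → AF (atFloor → requested)): {DoorOpen, Ground, Floor2, Moving}.

{DoorOpen, Ground, Floor2, Moving}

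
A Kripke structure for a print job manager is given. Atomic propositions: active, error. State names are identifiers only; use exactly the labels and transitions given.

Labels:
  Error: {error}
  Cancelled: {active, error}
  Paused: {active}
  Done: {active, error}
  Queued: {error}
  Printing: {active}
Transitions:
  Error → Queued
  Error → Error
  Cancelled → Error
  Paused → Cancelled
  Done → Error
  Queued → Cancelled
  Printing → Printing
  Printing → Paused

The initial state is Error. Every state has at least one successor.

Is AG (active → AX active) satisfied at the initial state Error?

No

States satisfying active → AX active: {Error, Paused, Queued, Printing}.
States satisfying AG (active → AX active): ∅.
Cancelled is reachable from Error and violates active → AX active, so AG fails at Error.
Error ∉ Sat(AG (active → AX active)).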